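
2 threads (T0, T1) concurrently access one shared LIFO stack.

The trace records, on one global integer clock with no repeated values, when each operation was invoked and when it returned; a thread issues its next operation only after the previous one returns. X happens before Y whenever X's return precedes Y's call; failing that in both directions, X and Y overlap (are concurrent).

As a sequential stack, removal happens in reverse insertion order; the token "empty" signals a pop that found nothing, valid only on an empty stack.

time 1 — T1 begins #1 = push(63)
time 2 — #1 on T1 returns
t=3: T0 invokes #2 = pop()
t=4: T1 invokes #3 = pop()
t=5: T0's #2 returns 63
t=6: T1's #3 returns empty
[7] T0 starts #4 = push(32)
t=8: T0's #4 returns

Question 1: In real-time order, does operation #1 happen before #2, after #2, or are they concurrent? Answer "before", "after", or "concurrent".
#1 spans [1,2], #2 spans [3,5]
resp(#1)=2 < inv(#2)=3

before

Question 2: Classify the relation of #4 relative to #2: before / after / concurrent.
#4 spans [7,8], #2 spans [3,5]
resp(#2)=5 < inv(#4)=7

after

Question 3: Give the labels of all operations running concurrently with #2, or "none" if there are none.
overlap test against #2 [3,5]: concurrent iff the interval meets 3..5
#1 [1,2]: before
#3 [4,6]: concurrent
#4 [7,8]: after

#3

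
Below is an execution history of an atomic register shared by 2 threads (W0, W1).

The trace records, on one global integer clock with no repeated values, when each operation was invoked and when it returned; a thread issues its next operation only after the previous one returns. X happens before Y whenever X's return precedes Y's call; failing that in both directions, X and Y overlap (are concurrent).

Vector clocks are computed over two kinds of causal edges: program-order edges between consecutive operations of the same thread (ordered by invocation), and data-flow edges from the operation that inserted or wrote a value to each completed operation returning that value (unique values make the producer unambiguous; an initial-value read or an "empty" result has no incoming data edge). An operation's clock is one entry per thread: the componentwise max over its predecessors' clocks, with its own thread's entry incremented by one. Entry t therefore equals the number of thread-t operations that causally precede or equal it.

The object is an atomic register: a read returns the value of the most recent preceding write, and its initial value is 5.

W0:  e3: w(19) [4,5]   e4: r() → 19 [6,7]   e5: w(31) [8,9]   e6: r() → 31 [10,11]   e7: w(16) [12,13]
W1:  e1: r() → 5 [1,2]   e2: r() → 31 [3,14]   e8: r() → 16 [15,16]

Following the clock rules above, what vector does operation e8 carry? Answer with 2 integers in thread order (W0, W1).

VC(e1, invoked at 1): no causal predecessors; +1 on W1 → (0, 1)
VC(e3, invoked at 4): no causal predecessors; +1 on W0 → (1, 0)
from VC(e3)=(1, 0), e4 (invoked 6) maxes components and bumps W0 → (2, 0)
from VC(e4)=(2, 0), e5 (invoked 8) maxes components and bumps W0 → (3, 0)
from VC(e5)=(3, 0), e6 (invoked 10) maxes components and bumps W0 → (4, 0)
from VC(e1)=(0, 1), VC(e5)=(3, 0), e2 (invoked 3) maxes components and bumps W1 → (3, 2)
from VC(e6)=(4, 0), e7 (invoked 12) maxes components and bumps W0 → (5, 0)
from VC(e2)=(3, 2), VC(e7)=(5, 0), e8 (invoked 15) maxes components and bumps W1 → (5, 3)
target: VC(e8) = (5, 3)

(5, 3)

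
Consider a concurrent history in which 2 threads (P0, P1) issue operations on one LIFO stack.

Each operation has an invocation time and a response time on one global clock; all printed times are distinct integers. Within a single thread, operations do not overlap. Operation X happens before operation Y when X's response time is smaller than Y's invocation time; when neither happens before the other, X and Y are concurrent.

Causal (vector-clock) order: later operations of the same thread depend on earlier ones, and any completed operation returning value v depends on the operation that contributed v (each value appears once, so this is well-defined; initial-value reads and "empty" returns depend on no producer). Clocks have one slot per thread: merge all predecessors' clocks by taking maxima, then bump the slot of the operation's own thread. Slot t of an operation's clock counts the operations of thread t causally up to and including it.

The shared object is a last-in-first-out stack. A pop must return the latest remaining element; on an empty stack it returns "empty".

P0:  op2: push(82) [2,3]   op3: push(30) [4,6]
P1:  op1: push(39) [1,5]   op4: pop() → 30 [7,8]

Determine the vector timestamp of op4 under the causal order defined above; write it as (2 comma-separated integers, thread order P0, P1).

(2, 2)

op1, invoked 1, has no incoming edges; only P1's bump applies → (0, 1)
op2, invoked 2, has no incoming edges; only P0's bump applies → (1, 0)
merge at op3 (invoked 4): VC(op2)=(1, 0), own-thread bump on P0 → (2, 0)
merge at op4 (invoked 7): VC(op1)=(0, 1), VC(op3)=(2, 0), own-thread bump on P1 → (2, 2)
target: VC(op4) = (2, 2)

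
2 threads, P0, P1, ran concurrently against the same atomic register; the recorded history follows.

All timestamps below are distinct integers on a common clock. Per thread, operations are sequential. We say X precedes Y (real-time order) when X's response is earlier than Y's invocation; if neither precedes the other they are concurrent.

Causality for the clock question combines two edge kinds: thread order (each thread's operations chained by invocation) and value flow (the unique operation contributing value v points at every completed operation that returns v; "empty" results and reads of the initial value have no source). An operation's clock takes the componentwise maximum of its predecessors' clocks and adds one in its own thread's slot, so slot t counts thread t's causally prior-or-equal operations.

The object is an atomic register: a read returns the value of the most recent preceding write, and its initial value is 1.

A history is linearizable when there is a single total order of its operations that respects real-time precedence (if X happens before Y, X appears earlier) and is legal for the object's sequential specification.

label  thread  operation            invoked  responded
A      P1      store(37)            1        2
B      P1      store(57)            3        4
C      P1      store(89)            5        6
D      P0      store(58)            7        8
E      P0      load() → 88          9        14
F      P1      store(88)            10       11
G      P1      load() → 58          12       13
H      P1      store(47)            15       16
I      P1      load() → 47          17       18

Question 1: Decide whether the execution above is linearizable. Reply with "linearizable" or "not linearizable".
through event 12 a valid linearization exists; event 13 (G responding at time 13) ends that
the sole real-time-consistent order of 6 completed operations fails the atomic register replay
every completion of the 1 pending operation (E) was checked; none linearizes
take A, B, C, D, F, G (pending dropped): step 6 already fails, because G load() → 58 cannot occur there

not linearizable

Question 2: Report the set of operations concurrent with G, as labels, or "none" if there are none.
G spans [12,13]: anything still running between times 12 and 13 counts as concurrent
A [1,2]: before
B [3,4]: before
C [5,6]: before
D [7,8]: before
E [9,14]: concurrent
F [10,11]: before
H [15,16]: after
I [17,18]: after

E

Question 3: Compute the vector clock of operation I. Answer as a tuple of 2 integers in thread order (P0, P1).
A (invocation 1): nothing precedes it; P1's component alone gives (0, 1)
D (invocation 7): nothing precedes it; P0's component alone gives (1, 0)
B (invocation 3): componentwise max over VC(A)=(0, 1), +1 at P1, giving (0, 2)
C (invocation 5): componentwise max over VC(B)=(0, 2), +1 at P1, giving (0, 3)
F (invocation 10): componentwise max over VC(C)=(0, 3), +1 at P1, giving (0, 4)
G (invocation 12): componentwise max over VC(D)=(1, 0), VC(F)=(0, 4), +1 at P1, giving (1, 5)
E (invocation 9): componentwise max over VC(D)=(1, 0), VC(F)=(0, 4), +1 at P0, giving (2, 4)
H (invocation 15): componentwise max over VC(G)=(1, 5), +1 at P1, giving (1, 6)
I (invocation 17): componentwise max over VC(H)=(1, 6), +1 at P1, giving (1, 7)
target: VC(I) = (1, 7)

(1, 7)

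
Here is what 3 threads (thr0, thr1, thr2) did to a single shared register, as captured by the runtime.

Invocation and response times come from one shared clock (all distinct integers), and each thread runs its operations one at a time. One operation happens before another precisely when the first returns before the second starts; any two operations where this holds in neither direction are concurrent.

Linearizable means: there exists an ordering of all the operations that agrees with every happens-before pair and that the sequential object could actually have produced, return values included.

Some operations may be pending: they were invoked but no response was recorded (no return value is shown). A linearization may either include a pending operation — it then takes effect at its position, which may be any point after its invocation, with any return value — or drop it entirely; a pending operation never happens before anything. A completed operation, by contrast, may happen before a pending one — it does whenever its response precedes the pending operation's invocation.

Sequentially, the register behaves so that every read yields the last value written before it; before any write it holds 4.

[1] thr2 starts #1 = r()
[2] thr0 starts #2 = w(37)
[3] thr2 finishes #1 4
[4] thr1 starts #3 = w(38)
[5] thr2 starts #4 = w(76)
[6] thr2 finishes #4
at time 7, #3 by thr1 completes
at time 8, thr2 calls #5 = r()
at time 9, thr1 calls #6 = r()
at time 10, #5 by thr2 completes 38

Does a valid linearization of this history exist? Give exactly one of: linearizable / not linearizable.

witness order: #1, #2, #4, #3, #5
1. #1 r() → 4, leaving value 4
2. #2 w(37) (pending, included), leaving value 37
3. #4 w(76), leaving value 76
4. #3 w(38), leaving value 38
5. #5 r() → 38, leaving value 38

linearizable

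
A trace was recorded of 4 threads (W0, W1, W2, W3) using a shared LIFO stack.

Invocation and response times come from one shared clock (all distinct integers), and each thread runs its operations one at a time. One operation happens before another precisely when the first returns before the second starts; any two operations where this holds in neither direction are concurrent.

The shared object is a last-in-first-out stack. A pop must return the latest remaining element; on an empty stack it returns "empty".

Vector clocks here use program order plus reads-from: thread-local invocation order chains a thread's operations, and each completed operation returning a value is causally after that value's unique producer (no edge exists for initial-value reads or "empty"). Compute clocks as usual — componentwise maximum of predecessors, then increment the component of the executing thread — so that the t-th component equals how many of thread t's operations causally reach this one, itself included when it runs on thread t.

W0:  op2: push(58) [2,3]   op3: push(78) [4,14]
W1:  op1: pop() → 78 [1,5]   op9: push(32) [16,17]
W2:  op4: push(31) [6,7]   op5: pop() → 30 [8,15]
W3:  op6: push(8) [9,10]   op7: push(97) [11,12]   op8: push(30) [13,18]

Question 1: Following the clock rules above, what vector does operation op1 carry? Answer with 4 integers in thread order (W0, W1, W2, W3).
VC(op6, invoked at 9): no causal predecessors; +1 on W3 → (0, 0, 0, 1)
VC(op4, invoked at 6): no causal predecessors; +1 on W2 → (0, 0, 1, 0)
VC(op2, invoked at 2): no causal predecessors; +1 on W0 → (1, 0, 0, 0)
op7 (invocation 11): componentwise max over VC(op6)=(0, 0, 0, 1), +1 at W3, giving (0, 0, 0, 2)
op3 (invocation 4): componentwise max over VC(op2)=(1, 0, 0, 0), +1 at W0, giving (2, 0, 0, 0)
op8 (invocation 13): componentwise max over VC(op7)=(0, 0, 0, 2), +1 at W3, giving (0, 0, 0, 3)
op1 (invocation 1): componentwise max over VC(op3)=(2, 0, 0, 0), +1 at W1, giving (2, 1, 0, 0)
op9 (invocation 16): componentwise max over VC(op1)=(2, 1, 0, 0), +1 at W1, giving (2, 2, 0, 0)
op5 (invocation 8): componentwise max over VC(op4)=(0, 0, 1, 0), VC(op8)=(0, 0, 0, 3), +1 at W2, giving (0, 0, 2, 3)
target: VC(op1) = (2, 1, 0, 0)

(2, 1, 0, 0)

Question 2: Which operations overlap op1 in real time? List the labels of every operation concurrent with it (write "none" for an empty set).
concurrent with op1 ([1,5]): every op whose interval crosses 1..5
op2 [2,3]: concurrent
op3 [4,14]: concurrent
op4 [6,7]: after
op5 [8,15]: after
op6 [9,10]: after
op7 [11,12]: after
op8 [13,18]: after
op9 [16,17]: after

op2, op3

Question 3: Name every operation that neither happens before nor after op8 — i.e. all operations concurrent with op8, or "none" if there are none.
op8 spans [13,18]: anything still running between times 13 and 18 counts as concurrent
op1 [1,5]: before
op2 [2,3]: before
op3 [4,14]: concurrent
op4 [6,7]: before
op5 [8,15]: concurrent
op6 [9,10]: before
op7 [11,12]: before
op9 [16,17]: concurrent

op3, op5, op9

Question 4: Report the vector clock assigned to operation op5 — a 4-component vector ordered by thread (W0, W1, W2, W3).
op6 (invocation 9): nothing precedes it; W3's component alone gives (0, 0, 0, 1)
op4 (invocation 6): nothing precedes it; W2's component alone gives (0, 0, 1, 0)
op2 (invocation 2): nothing precedes it; W0's component alone gives (1, 0, 0, 0)
merge at op7 (invoked 11): VC(op6)=(0, 0, 0, 1), own-thread bump on W3 → (0, 0, 0, 2)
merge at op3 (invoked 4): VC(op2)=(1, 0, 0, 0), own-thread bump on W0 → (2, 0, 0, 0)
merge at op8 (invoked 13): VC(op7)=(0, 0, 0, 2), own-thread bump on W3 → (0, 0, 0, 3)
merge at op1 (invoked 1): VC(op3)=(2, 0, 0, 0), own-thread bump on W1 → (2, 1, 0, 0)
merge at op9 (invoked 16): VC(op1)=(2, 1, 0, 0), own-thread bump on W1 → (2, 2, 0, 0)
merge at op5 (invoked 8): VC(op4)=(0, 0, 1, 0), VC(op8)=(0, 0, 0, 3), own-thread bump on W2 → (0, 0, 2, 3)
target: VC(op5) = (0, 0, 2, 3)

(0, 0, 2, 3)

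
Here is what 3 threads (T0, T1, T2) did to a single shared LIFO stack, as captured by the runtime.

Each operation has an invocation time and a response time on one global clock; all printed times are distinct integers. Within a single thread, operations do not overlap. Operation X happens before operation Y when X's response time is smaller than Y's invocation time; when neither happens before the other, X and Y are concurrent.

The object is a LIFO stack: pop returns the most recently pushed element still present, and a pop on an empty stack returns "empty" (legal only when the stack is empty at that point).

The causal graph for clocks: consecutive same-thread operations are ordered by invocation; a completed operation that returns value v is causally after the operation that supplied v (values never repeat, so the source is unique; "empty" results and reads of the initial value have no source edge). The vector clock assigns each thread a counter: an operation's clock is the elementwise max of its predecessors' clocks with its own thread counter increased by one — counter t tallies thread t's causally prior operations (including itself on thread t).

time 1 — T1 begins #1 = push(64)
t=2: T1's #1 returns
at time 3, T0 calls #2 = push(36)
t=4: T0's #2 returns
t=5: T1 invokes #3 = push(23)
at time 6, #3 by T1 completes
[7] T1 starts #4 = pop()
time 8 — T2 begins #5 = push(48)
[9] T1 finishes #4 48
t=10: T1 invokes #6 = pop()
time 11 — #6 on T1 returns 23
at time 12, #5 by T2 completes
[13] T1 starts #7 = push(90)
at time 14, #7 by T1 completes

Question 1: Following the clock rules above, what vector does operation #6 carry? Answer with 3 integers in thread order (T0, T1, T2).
Answer: (0, 4, 1)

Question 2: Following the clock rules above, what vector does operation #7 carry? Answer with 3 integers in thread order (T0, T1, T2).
Answer: (0, 5, 1)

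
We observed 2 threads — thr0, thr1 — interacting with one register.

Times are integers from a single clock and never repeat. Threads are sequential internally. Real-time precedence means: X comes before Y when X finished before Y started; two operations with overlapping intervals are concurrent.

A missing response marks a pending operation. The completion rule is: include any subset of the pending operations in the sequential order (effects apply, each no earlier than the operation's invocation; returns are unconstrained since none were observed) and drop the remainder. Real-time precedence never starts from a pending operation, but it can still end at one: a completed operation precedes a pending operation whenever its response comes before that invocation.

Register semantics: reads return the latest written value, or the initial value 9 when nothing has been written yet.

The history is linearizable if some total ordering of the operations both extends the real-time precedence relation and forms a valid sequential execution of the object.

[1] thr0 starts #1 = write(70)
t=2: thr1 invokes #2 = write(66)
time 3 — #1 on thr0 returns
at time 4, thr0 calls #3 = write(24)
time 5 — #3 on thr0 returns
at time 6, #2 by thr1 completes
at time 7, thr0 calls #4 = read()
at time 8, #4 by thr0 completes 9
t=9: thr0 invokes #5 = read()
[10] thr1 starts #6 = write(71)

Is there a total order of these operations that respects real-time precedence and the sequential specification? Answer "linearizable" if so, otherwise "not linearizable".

events 1..7 are fine; event 8 — the response of #4 at time 8 — makes the prefix non-linearizable
no legal order exists: 3 real-time-consistent candidates over 4 completed register operations, all rejected
e.g. #1, #2, #3, #4: illegal at step 4, since #4 read() → 9 cannot apply there
e.g. #1, #3, #2, #4: illegal at step 4, since #4 read() → 9 cannot apply there

not linearizable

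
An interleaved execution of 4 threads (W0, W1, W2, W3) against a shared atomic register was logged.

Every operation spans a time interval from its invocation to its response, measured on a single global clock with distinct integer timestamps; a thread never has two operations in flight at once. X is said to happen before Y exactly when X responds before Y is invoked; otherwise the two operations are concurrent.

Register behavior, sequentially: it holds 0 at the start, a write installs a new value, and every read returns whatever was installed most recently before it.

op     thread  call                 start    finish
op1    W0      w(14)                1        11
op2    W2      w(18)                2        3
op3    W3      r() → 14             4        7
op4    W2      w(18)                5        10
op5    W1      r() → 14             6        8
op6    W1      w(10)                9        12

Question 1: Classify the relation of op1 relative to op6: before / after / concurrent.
concurrent

op1 spans [1,11], op6 spans [9,12]
the intervals overlap in both directions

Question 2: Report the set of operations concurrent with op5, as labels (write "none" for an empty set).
op1, op3, op4

concurrent with op5 ([6,8]): every op whose interval crosses 6..8
op1 [1,11]: concurrent
op2 [2,3]: before
op3 [4,7]: concurrent
op4 [5,10]: concurrent
op6 [9,12]: after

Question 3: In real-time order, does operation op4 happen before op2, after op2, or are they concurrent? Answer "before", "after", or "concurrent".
after

op4 spans [5,10], op2 spans [2,3]
resp(op2)=3 < inv(op4)=5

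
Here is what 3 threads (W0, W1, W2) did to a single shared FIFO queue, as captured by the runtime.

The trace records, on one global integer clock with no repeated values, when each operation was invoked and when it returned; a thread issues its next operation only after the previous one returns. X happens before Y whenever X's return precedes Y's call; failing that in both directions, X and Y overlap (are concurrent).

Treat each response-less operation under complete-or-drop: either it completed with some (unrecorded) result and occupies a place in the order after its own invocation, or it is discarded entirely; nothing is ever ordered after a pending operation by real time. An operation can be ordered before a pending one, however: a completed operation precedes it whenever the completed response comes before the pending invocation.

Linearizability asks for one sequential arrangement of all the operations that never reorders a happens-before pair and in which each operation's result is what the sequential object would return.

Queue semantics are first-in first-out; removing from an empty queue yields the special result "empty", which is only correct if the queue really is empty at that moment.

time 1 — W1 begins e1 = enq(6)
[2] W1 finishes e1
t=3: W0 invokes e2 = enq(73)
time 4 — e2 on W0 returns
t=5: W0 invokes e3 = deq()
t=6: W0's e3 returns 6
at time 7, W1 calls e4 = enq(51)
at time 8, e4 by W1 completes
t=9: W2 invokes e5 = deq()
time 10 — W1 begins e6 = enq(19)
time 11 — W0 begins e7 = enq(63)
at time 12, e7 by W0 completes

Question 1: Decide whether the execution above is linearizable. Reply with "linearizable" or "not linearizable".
linearizable

one valid linearization: e1, e2, e3, e4, e5, e6, e7
after step 1 (e1 enq(6)): queue <6>
after step 2 (e2 enq(73)): queue <6,73>
after step 3 (e3 deq() → 6): queue <73>
after step 4 (e4 enq(51)): queue <73,51>
after step 5 (e5 deq() (pending, included)): queue <51>
after step 6 (e6 enq(19) (pending, included)): queue <51,19>
after step 7 (e7 enq(63)): queue <51,19,63>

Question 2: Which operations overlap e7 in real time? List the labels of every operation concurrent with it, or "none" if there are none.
e5, e6

overlap test against e7 [11,12]: concurrent iff the interval meets 11..12
e1 [1,2]: before
e2 [3,4]: before
e3 [5,6]: before
e4 [7,8]: before
e5 [9,…): concurrent
e6 [10,…): concurrent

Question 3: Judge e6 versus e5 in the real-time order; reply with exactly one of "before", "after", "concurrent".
concurrent

e6 spans [10,…), e5 spans [9,…)
the intervals overlap in both directions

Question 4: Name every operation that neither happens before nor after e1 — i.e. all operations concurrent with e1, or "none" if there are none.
none

e1 runs from 1 to 2; window-overlapping ops are concurrent
e2 [3,4]: after
e3 [5,6]: after
e4 [7,8]: after
e5 [9,…): after
e6 [10,…): after
e7 [11,12]: after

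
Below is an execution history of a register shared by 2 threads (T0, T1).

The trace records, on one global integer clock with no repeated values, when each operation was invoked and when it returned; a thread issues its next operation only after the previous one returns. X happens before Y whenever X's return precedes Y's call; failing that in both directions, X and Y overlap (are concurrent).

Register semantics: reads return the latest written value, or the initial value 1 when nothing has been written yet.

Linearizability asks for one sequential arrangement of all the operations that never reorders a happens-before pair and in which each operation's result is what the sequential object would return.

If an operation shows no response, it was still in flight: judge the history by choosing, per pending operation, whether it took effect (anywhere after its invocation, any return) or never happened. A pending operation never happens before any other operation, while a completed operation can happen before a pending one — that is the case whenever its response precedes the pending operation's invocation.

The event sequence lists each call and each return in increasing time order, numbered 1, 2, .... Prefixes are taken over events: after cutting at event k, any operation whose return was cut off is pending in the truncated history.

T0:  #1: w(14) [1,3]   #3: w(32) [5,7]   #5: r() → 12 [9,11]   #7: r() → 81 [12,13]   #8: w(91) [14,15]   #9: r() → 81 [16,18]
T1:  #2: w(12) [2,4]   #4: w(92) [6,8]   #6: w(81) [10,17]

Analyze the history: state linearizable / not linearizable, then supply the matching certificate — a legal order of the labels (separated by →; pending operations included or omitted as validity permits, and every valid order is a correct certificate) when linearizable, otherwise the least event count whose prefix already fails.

not linearizable — minimal violating prefix: 11 events

already the first 11 events (up to #5's response at time 11) admit no linearization; the first 10 still do
no legal order exists: 4 real-time-consistent candidates over 5 completed register operations, all rejected
include/drop combinations of the 1 pending operation (#6) were all tried; none helps
one such order, #1, #2, #3, #4, #5 (pending dropped), breaks at step 5 where #5 r() → 12 is illegal
one such order, #1, #2, #4, #3, #5 (pending dropped), breaks at step 5 where #5 r() → 12 is illegal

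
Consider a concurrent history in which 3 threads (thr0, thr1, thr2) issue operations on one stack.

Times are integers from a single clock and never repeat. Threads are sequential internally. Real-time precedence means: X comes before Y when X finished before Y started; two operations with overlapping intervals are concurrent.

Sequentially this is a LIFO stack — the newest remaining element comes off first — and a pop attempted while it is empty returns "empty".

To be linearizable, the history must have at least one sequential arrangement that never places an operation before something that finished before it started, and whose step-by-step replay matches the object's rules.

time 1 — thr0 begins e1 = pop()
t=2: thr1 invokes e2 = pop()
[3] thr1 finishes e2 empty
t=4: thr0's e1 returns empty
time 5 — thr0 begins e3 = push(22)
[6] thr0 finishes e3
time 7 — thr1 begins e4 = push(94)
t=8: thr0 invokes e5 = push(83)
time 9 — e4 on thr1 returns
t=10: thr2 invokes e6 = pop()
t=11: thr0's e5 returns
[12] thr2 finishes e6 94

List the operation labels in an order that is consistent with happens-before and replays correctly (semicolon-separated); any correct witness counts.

after step 1 (e1 pop() → empty): stack <>
after step 2 (e2 pop() → empty): stack <>
after step 3 (e3 push(22)): stack <22>
after step 4 (e4 push(94)): stack <22,94>
after step 5 (e6 pop() → 94): stack <22>
after step 6 (e5 push(83)): stack <22,83>

e1; e2; e3; e4; e6; e5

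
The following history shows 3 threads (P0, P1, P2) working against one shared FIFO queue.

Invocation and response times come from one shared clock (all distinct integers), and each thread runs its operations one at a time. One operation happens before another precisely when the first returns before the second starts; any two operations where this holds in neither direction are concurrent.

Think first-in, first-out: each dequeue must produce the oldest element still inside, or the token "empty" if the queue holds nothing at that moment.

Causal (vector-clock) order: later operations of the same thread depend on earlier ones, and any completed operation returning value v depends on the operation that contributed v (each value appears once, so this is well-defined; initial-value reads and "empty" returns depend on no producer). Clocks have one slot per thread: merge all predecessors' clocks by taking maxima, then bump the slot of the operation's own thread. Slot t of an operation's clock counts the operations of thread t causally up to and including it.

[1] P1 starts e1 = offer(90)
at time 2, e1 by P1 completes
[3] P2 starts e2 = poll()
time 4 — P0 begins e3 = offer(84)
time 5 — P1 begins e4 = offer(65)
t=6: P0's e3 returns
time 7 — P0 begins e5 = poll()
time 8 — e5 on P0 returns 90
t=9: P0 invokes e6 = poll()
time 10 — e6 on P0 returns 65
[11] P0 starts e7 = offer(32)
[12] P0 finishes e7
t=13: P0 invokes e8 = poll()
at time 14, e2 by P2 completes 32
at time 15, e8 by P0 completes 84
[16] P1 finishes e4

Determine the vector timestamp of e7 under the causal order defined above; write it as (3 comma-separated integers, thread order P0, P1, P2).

(4, 2, 0)

root op e1, invoked 1: fresh clock plus P1's own tick → (0, 1, 0)
root op e3, invoked 4: fresh clock plus P0's own tick → (1, 0, 0)
e4 (invocation 5): componentwise max over VC(e1)=(0, 1, 0), +1 at P1, giving (0, 2, 0)
e5 (invocation 7): componentwise max over VC(e1)=(0, 1, 0), VC(e3)=(1, 0, 0), +1 at P0, giving (2, 1, 0)
e6 (invocation 9): componentwise max over VC(e4)=(0, 2, 0), VC(e5)=(2, 1, 0), +1 at P0, giving (3, 2, 0)
e7 (invocation 11): componentwise max over VC(e6)=(3, 2, 0), +1 at P0, giving (4, 2, 0)
e2 (invocation 3): componentwise max over VC(e7)=(4, 2, 0), +1 at P2, giving (4, 2, 1)
e8 (invocation 13): componentwise max over VC(e3)=(1, 0, 0), VC(e7)=(4, 2, 0), +1 at P0, giving (5, 2, 0)
target: VC(e7) = (4, 2, 0)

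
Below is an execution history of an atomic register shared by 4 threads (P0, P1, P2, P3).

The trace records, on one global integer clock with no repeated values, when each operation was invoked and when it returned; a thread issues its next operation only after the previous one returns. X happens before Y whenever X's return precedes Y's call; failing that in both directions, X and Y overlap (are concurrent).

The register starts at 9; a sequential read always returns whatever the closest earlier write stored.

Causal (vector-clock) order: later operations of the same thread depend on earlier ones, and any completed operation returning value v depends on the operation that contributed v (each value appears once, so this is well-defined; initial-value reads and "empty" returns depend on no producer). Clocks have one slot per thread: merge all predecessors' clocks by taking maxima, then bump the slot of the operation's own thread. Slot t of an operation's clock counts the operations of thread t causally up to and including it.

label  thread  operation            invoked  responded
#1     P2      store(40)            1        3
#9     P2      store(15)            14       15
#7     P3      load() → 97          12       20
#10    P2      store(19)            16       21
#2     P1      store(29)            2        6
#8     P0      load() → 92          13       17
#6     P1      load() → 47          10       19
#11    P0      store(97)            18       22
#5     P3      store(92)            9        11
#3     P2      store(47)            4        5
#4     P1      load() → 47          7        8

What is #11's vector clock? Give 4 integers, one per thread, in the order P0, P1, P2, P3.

no predecessors for #5 (invoked 9): P3 increments from zero → (0, 0, 0, 1)
no predecessors for #1 (invoked 1): P2 increments from zero → (0, 0, 1, 0)
no predecessors for #2 (invoked 2): P1 increments from zero → (0, 1, 0, 0)
from VC(#1)=(0, 0, 1, 0), #3 (invoked 4) maxes components and bumps P2 → (0, 0, 2, 0)
from VC(#5)=(0, 0, 0, 1), #8 (invoked 13) maxes components and bumps P0 → (1, 0, 0, 1)
from VC(#3)=(0, 0, 2, 0), #9 (invoked 14) maxes components and bumps P2 → (0, 0, 3, 0)
from VC(#8)=(1, 0, 0, 1), #11 (invoked 18) maxes components and bumps P0 → (2, 0, 0, 1)
from VC(#9)=(0, 0, 3, 0), #10 (invoked 16) maxes components and bumps P2 → (0, 0, 4, 0)
from VC(#2)=(0, 1, 0, 0), VC(#3)=(0, 0, 2, 0), #4 (invoked 7) maxes components and bumps P1 → (0, 2, 2, 0)
from VC(#5)=(0, 0, 0, 1), VC(#11)=(2, 0, 0, 1), #7 (invoked 12) maxes components and bumps P3 → (2, 0, 0, 2)
from VC(#3)=(0, 0, 2, 0), VC(#4)=(0, 2, 2, 0), #6 (invoked 10) maxes components and bumps P1 → (0, 3, 2, 0)
target: VC(#11) = (2, 0, 0, 1)

(2, 0, 0, 1)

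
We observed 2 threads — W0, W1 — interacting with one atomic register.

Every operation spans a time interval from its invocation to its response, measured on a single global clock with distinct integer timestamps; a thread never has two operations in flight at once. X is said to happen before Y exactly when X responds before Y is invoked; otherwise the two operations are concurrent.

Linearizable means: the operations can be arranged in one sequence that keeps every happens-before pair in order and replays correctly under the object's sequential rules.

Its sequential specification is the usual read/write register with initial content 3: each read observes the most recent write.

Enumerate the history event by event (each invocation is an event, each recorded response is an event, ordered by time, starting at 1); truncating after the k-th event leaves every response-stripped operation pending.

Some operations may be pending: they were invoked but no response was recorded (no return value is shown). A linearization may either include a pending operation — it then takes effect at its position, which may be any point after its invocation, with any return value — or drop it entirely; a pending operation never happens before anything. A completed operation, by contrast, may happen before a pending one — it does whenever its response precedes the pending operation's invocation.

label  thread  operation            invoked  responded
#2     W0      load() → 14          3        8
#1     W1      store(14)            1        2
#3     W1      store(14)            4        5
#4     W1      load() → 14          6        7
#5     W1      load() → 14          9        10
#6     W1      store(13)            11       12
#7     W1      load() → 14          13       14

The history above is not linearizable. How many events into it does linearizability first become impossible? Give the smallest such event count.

14

a valid linearization of events 1..13 exists, for instance #1, #2, #3, #4, #5, #6:
after step 1 (#1 store(14)): value 14
after step 2 (#2 load() → 14): value 14
after step 3 (#3 store(14)): value 14
after step 4 (#4 load() → 14): value 14
after step 5 (#5 load() → 14): value 14
after step 6 (#6 store(13)): value 13
include event 14 — #7 responding at 14 — and every candidate order breaks
for example #1, #2, #3, #4, #5, #6, #7 fails at step 7: #7 load() → 14 is not legal there
for example #1, #3, #2, #4, #5, #6, #7 fails at step 7: #7 load() → 14 is not legal there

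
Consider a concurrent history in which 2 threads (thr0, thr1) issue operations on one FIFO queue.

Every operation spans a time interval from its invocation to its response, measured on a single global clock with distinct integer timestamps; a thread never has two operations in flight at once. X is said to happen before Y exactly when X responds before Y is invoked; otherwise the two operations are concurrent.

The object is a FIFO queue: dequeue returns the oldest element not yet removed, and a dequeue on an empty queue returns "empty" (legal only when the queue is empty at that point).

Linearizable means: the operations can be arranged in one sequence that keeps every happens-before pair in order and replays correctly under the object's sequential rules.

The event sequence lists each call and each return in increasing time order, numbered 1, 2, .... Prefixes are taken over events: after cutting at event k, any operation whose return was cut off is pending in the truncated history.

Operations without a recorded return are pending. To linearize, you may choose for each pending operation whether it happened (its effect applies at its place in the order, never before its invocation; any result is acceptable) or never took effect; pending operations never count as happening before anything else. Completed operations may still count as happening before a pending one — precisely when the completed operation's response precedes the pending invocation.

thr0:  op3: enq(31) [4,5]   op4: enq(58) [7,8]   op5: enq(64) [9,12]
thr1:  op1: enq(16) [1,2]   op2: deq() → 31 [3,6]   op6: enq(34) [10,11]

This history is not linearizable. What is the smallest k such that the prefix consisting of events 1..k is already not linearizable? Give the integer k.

6

events 1..5 are linearizable, e.g. via op1, op2, op3:
after step 1 (op1 enq(16)): queue <16>
after step 2 (op2 deq() (pending, included)): queue <>
after step 3 (op3 enq(31)): queue <31>
with event 6 included (op2 responding at time 6), all real-time-consistent orders fail
e.g. op1, op2, op3: illegal at step 2, since op2 deq() → 31 cannot apply there
e.g. op1, op3, op2: illegal at step 3, since op2 deq() → 31 cannot apply there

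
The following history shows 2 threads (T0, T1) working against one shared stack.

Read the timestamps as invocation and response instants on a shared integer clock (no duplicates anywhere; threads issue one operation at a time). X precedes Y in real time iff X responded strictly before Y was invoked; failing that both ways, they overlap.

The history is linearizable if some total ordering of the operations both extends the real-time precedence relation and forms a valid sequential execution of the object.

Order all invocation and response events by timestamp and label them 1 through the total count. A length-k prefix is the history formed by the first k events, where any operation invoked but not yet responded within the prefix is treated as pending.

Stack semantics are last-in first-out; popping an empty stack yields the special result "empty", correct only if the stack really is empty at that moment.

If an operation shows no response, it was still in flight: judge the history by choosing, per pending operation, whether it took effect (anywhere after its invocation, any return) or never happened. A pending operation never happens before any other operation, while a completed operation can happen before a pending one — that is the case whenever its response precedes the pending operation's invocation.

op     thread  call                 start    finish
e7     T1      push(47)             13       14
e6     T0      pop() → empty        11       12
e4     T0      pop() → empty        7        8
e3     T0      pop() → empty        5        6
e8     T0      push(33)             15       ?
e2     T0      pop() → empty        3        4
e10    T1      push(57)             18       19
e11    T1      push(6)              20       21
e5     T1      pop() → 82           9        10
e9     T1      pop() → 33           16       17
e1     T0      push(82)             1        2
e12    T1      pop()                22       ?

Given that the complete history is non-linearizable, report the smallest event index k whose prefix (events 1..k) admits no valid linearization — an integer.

events 1..3 are linearizable, e.g. via e1:
step 1: e1 push(82) — stack <82>
include event 4 — e2 responding at 4 — and every candidate order breaks
take e1, e2: step 2 already fails, because e2 pop() → empty cannot occur there

4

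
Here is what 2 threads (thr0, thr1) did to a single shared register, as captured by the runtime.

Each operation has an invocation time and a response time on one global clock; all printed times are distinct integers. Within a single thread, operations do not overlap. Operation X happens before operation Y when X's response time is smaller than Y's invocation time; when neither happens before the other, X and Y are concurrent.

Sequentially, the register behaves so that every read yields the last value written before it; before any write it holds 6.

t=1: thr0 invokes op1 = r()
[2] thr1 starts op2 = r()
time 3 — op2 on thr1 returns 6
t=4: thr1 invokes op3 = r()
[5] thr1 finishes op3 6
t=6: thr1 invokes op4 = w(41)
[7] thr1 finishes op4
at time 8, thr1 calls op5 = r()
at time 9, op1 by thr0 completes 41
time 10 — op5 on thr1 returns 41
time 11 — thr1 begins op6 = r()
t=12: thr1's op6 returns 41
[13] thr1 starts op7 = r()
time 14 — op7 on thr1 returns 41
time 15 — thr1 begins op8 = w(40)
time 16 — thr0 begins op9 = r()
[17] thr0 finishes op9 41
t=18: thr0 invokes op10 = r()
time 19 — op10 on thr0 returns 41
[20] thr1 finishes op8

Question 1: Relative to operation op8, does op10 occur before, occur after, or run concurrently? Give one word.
op10 spans [18,19], op8 spans [15,20]
the intervals overlap in both directions

concurrent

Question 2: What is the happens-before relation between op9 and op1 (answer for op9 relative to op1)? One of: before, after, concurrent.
op9 spans [16,17], op1 spans [1,9]
resp(op1)=9 < inv(op9)=16

after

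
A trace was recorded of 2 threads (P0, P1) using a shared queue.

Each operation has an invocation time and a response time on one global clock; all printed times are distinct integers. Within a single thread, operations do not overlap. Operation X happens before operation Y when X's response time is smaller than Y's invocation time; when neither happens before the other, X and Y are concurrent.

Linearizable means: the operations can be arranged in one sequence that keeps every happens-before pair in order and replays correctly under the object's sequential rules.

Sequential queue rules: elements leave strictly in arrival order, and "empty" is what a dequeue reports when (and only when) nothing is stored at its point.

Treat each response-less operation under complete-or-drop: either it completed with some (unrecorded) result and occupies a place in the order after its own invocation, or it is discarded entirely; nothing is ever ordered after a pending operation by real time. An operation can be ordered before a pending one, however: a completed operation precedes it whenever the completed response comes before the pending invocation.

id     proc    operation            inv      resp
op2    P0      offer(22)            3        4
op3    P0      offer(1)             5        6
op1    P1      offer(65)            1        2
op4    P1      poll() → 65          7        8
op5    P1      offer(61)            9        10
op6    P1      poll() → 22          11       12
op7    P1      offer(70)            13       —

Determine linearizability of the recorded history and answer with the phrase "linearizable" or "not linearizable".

one valid linearization: op1, op2, op3, op4, op5, op6
step 1: op1 offer(65) — queue <65>
step 2: op2 offer(22) — queue <65,22>
step 3: op3 offer(1) — queue <65,22,1>
step 4: op4 poll() → 65 — queue <22,1>
step 5: op5 offer(61) — queue <22,1,61>
step 6: op6 poll() → 22 — queue <1,61>

linearizable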